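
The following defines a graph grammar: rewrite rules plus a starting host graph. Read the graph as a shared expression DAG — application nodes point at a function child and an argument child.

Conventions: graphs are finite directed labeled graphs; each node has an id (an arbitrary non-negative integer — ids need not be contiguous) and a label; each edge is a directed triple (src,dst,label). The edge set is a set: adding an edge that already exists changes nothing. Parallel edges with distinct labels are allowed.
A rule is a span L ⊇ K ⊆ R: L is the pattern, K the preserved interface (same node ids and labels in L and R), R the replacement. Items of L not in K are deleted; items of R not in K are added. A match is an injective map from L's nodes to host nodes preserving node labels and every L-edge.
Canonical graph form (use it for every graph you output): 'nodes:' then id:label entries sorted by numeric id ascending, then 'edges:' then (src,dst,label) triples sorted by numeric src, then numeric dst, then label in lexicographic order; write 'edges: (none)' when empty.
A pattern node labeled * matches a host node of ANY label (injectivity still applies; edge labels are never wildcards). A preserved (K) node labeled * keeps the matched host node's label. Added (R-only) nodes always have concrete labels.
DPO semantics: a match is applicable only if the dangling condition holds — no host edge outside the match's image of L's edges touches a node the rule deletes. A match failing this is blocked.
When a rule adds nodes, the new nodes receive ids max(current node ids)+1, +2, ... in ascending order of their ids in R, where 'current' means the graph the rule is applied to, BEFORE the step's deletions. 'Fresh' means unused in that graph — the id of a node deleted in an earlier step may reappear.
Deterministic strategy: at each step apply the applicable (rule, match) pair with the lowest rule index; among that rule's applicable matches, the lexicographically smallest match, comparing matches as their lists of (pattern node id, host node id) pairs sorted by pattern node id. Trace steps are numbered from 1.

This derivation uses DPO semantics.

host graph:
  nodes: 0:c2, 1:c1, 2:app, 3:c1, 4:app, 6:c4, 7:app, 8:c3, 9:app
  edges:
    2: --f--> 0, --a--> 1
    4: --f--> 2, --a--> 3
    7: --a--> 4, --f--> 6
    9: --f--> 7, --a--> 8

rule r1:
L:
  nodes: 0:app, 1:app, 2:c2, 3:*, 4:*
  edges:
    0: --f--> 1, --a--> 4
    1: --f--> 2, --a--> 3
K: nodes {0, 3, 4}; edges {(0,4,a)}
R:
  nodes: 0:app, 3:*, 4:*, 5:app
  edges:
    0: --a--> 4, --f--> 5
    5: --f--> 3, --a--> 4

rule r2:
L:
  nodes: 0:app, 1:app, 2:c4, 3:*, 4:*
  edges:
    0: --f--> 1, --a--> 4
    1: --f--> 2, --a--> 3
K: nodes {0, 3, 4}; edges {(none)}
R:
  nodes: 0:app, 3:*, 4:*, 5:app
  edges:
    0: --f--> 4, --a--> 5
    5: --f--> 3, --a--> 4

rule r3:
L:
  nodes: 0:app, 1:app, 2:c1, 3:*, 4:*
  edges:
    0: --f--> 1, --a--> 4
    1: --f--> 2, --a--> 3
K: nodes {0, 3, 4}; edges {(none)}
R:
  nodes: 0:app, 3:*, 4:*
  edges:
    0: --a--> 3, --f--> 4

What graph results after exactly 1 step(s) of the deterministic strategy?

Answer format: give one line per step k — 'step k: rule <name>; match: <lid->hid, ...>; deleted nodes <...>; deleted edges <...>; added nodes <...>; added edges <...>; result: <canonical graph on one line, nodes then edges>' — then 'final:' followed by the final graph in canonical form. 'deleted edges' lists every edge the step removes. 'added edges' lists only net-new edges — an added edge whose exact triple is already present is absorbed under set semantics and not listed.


step 1: rule r1; match: 0->4, 1->2, 2->0, 3->1, 4->3; deleted nodes 0, 2; deleted edges (2,0,f); (2,1,a); (4,2,f); added nodes 10; added edges (4,10,f); (10,1,f); (10,3,a); result: nodes: 1:c1, 3:c1, 4:app, 6:c4, 7:app, 8:c3, 9:app, 10:app edges: (4,3,a); (4,10,f); (7,4,a); (7,6,f); (9,7,f); (9,8,a); (10,1,f); (10,3,a)
final:
nodes: 1:c1, 3:c1, 4:app, 6:c4, 7:app, 8:c3, 9:app, 10:app
edges: (4,3,a); (4,10,f); (7,4,a); (7,6,f); (9,7,f); (9,8,a); (10,1,f); (10,3,a)


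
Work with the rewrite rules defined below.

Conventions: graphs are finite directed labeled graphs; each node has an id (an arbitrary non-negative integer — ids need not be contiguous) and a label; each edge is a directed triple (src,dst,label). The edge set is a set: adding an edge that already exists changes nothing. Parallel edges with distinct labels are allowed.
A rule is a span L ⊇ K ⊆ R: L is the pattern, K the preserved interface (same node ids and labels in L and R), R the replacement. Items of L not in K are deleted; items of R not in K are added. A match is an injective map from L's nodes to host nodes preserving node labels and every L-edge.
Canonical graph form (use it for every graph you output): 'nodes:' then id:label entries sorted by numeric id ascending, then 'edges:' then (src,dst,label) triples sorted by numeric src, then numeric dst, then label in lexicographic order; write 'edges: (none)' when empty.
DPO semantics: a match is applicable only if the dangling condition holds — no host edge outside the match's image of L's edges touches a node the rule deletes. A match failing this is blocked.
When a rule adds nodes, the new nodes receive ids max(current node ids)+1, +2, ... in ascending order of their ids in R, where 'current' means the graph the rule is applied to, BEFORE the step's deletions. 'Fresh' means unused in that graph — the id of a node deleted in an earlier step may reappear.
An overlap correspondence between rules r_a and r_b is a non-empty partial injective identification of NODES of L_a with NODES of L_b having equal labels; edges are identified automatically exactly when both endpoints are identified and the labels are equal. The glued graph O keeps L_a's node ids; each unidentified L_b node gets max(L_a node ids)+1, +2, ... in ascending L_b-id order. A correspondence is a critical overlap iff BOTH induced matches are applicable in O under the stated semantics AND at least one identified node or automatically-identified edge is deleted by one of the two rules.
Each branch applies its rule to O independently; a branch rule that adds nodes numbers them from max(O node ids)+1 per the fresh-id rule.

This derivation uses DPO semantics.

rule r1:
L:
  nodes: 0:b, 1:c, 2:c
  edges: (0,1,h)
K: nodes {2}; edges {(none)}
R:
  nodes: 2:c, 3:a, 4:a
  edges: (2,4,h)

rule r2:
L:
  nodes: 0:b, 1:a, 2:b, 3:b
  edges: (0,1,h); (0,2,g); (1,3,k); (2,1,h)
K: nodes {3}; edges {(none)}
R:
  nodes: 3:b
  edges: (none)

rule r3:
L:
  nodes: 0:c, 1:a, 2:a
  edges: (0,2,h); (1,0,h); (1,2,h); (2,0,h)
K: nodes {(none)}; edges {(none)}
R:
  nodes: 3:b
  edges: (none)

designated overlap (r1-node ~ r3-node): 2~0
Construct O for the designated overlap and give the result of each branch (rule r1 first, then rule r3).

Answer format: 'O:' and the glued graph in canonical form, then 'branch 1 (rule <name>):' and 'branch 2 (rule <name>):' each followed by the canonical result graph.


O:
nodes: 0:b, 1:c, 2:c, 3:a, 4:a
edges: (0,1,h); (2,4,h); (3,2,h); (3,4,h); (4,2,h)
branch 1 (rule r1):
nodes: 2:c, 3:a, 4:a, 5:a, 6:a
edges: (2,4,h); (2,6,h); (3,2,h); (3,4,h); (4,2,h)
branch 2 (rule r3):
nodes: 0:b, 1:c, 5:b
edges: (0,1,h)


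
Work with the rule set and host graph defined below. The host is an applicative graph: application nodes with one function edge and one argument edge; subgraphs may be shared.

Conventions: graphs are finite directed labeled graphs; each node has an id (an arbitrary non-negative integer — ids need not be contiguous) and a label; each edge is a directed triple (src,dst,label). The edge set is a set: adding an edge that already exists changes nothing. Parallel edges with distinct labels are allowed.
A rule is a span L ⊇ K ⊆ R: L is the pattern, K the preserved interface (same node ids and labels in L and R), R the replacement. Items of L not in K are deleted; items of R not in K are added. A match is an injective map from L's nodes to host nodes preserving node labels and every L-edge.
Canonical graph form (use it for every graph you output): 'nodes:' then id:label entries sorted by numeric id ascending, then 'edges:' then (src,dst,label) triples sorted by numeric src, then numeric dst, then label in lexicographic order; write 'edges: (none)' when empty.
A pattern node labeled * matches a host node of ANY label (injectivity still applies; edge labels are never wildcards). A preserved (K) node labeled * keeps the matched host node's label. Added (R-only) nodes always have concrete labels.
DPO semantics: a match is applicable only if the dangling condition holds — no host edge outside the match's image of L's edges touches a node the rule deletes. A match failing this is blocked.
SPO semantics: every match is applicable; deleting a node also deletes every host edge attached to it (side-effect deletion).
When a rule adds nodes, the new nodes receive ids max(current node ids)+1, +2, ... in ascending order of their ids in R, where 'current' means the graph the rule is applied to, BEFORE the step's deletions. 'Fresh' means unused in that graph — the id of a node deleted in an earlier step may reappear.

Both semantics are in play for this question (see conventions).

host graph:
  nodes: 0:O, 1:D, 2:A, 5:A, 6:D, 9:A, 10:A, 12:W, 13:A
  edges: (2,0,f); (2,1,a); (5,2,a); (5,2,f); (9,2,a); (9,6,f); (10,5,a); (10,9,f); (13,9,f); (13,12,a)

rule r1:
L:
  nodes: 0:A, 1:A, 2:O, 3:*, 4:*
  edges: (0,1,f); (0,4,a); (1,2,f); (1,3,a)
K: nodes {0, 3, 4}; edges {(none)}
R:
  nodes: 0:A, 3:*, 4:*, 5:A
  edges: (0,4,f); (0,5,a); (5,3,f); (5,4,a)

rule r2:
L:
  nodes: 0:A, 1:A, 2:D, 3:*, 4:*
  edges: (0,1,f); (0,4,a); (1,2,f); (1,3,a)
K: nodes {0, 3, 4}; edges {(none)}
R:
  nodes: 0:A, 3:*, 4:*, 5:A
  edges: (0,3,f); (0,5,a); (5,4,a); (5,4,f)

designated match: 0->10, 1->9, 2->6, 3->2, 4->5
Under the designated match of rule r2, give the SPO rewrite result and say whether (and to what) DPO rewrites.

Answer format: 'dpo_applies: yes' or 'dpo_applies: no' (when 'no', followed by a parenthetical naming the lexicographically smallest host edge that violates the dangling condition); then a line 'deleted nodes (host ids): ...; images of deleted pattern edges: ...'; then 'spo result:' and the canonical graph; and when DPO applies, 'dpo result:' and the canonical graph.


dpo_applies: no
(the rule deletes node 9, which keeps host edge (13,9,f) outside the match image — the dangling condition fails, DPO blocks; SPO proceeds and side-deletes such edges)
deleted nodes (host ids): 6, 9; images of deleted pattern edges: (9,2,a); (9,6,f); (10,5,a); (10,9,f)
spo result:
nodes: 0:O, 1:D, 2:A, 5:A, 10:A, 12:W, 13:A, 14:A
edges: (2,0,f); (2,1,a); (5,2,a); (5,2,f); (10,2,f); (10,14,a); (13,12,a); (14,5,a); (14,5,f)


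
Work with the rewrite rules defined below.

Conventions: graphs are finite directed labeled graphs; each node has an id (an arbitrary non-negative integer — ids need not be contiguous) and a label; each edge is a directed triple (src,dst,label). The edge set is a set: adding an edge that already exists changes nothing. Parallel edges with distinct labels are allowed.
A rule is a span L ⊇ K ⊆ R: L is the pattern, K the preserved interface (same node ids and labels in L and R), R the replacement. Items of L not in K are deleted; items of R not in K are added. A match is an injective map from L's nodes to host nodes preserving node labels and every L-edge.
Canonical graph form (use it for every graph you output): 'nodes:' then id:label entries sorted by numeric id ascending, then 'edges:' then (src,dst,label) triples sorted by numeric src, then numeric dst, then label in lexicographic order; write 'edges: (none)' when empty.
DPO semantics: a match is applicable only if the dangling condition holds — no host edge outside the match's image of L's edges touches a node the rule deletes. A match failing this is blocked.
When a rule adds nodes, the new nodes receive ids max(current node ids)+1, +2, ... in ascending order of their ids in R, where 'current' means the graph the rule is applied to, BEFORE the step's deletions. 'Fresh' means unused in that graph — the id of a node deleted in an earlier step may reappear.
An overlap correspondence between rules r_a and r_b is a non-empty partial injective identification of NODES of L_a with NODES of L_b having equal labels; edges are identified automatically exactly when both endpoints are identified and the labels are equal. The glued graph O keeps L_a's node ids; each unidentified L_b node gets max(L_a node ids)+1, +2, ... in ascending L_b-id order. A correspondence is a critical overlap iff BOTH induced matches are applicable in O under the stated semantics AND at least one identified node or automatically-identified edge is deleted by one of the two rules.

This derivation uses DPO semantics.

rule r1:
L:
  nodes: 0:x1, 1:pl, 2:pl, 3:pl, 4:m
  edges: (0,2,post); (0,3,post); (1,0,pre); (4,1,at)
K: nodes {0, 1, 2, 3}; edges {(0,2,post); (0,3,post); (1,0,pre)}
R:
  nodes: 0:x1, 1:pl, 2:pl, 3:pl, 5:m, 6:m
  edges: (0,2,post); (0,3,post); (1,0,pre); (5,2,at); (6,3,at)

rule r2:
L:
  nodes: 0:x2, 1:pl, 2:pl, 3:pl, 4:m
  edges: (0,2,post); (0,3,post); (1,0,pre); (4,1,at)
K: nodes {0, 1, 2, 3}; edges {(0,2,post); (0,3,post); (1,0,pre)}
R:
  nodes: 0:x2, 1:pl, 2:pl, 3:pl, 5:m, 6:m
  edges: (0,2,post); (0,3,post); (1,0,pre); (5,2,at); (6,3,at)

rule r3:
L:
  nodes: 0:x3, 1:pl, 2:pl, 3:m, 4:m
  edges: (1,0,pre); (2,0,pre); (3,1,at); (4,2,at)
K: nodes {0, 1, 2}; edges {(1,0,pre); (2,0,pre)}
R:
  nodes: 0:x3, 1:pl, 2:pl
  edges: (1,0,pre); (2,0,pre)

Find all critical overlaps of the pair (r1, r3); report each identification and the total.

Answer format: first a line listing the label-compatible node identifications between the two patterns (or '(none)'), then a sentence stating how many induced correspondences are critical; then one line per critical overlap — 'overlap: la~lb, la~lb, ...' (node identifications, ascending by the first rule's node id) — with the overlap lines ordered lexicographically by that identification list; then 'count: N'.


label-compatible node identifications between L(r1) and L(r3): 1~1, 1~2, 2~1, 2~2, 3~1, 3~2, 4~3, 4~4
6 of the induced correspondences are critical overlaps of r1 and r3.
overlap: 1~1, 2~2, 4~3
overlap: 1~1, 3~2, 4~3
overlap: 1~1, 4~3
overlap: 1~2, 2~1, 4~4
overlap: 1~2, 3~1, 4~4
overlap: 1~2, 4~4
count: 6


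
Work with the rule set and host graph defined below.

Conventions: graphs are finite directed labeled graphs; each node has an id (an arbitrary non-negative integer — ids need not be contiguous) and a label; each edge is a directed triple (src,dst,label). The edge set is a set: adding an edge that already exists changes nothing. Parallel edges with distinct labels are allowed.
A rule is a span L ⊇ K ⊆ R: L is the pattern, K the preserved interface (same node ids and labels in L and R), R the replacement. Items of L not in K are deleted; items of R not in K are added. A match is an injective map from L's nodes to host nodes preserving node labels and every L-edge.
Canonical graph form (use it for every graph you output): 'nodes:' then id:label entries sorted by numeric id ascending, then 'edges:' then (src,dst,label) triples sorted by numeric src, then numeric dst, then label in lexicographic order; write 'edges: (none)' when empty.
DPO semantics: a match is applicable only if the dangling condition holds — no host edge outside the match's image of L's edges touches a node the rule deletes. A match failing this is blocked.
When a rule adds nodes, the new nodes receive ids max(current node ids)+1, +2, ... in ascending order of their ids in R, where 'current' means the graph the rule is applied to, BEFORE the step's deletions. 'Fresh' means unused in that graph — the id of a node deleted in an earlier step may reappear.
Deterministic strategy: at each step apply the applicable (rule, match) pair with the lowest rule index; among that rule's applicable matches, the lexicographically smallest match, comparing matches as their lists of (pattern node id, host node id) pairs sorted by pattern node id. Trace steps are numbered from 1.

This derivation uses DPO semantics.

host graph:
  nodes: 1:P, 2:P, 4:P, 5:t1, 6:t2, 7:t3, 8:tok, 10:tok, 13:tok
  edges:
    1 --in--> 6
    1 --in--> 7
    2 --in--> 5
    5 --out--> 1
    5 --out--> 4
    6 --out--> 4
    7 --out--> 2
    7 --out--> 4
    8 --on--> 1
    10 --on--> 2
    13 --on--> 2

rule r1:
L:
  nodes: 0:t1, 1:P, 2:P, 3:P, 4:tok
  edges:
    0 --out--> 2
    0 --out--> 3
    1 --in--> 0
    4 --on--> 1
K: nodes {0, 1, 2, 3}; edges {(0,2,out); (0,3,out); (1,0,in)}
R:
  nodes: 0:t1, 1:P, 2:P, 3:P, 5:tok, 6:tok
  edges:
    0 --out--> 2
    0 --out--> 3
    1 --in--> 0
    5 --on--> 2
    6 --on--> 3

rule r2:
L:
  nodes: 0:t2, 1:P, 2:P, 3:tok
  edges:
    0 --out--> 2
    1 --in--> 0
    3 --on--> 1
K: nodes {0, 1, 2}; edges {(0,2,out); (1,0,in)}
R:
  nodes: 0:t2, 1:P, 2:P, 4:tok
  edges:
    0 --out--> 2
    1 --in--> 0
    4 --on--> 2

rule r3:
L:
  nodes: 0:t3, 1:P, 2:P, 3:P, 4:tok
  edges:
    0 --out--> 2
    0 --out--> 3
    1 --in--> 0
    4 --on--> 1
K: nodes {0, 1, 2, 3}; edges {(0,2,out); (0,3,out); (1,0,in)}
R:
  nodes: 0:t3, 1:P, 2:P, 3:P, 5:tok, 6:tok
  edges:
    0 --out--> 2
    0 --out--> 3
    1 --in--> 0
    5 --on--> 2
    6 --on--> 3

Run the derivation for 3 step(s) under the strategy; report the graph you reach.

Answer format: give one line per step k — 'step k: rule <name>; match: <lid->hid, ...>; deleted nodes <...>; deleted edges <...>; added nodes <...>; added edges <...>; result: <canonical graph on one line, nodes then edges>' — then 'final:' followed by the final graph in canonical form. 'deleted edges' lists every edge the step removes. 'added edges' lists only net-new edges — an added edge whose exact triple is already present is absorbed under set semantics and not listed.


step 1: rule r1; match: 0->5, 1->2, 2->1, 3->4, 4->10; deleted nodes 10; deleted edges (10,2,on); added nodes 14, 15; added edges (14,1,on); (15,4,on); result: nodes: 1:P, 2:P, 4:P, 5:t1, 6:t2, 7:t3, 8:tok, 13:tok, 14:tok, 15:tok edges: (1,6,in); (1,7,in); (2,5,in); (5,1,out); (5,4,out); (6,4,out); (7,2,out); (7,4,out); (8,1,on); (13,2,on); (14,1,on); (15,4,on)
step 2: rule r1; match: 0->5, 1->2, 2->1, 3->4, 4->13; deleted nodes 13; deleted edges (13,2,on); added nodes 16, 17; added edges (16,1,on); (17,4,on); result: nodes: 1:P, 2:P, 4:P, 5:t1, 6:t2, 7:t3, 8:tok, 14:tok, 15:tok, 16:tok, 17:tok edges: (1,6,in); (1,7,in); (2,5,in); (5,1,out); (5,4,out); (6,4,out); (7,2,out); (7,4,out); (8,1,on); (14,1,on); (15,4,on); (16,1,on); (17,4,on)
step 3: rule r2; match: 0->6, 1->1, 2->4, 3->8; deleted nodes 8; deleted edges (8,1,on); added nodes 18; added edges (18,4,on); result: nodes: 1:P, 2:P, 4:P, 5:t1, 6:t2, 7:t3, 14:tok, 15:tok, 16:tok, 17:tok, 18:tok edges: (1,6,in); (1,7,in); (2,5,in); (5,1,out); (5,4,out); (6,4,out); (7,2,out); (7,4,out); (14,1,on); (15,4,on); (16,1,on); (17,4,on); (18,4,on)
final:
nodes: 1:P, 2:P, 4:P, 5:t1, 6:t2, 7:t3, 14:tok, 15:tok, 16:tok, 17:tok, 18:tok
edges: (1,6,in); (1,7,in); (2,5,in); (5,1,out); (5,4,out); (6,4,out); (7,2,out); (7,4,out); (14,1,on); (15,4,on); (16,1,on); (17,4,on); (18,4,on)


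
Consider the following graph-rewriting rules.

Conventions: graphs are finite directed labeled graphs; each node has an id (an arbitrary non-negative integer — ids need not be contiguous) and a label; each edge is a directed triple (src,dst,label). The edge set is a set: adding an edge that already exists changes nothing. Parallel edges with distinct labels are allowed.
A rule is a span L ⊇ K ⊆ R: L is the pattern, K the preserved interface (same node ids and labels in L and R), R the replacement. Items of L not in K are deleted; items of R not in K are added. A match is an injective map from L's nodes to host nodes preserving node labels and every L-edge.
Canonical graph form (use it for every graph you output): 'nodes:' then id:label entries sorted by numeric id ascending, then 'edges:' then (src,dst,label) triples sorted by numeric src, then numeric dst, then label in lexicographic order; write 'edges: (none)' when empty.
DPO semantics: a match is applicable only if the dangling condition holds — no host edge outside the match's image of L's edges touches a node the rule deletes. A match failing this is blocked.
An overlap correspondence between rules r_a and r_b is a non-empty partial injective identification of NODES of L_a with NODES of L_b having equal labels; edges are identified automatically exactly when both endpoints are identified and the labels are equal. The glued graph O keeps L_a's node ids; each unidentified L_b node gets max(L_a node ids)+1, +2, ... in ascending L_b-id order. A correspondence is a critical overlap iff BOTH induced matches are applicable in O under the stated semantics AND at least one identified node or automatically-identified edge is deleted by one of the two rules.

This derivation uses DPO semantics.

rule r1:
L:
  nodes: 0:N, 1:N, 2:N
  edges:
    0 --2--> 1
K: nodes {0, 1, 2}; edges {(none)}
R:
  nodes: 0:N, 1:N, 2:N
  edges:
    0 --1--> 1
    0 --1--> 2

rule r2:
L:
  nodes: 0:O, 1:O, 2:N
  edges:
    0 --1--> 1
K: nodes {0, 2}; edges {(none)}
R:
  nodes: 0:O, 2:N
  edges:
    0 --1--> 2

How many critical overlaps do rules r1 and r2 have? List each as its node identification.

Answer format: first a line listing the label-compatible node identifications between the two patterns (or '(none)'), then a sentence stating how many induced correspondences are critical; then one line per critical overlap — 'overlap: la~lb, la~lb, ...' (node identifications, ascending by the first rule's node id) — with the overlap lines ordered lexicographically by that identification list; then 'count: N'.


label-compatible node identifications between L(r1) and L(r2): 0~2, 1~2, 2~2
0 of the induced correspondences are critical overlaps of r1 and r2.
count: 0


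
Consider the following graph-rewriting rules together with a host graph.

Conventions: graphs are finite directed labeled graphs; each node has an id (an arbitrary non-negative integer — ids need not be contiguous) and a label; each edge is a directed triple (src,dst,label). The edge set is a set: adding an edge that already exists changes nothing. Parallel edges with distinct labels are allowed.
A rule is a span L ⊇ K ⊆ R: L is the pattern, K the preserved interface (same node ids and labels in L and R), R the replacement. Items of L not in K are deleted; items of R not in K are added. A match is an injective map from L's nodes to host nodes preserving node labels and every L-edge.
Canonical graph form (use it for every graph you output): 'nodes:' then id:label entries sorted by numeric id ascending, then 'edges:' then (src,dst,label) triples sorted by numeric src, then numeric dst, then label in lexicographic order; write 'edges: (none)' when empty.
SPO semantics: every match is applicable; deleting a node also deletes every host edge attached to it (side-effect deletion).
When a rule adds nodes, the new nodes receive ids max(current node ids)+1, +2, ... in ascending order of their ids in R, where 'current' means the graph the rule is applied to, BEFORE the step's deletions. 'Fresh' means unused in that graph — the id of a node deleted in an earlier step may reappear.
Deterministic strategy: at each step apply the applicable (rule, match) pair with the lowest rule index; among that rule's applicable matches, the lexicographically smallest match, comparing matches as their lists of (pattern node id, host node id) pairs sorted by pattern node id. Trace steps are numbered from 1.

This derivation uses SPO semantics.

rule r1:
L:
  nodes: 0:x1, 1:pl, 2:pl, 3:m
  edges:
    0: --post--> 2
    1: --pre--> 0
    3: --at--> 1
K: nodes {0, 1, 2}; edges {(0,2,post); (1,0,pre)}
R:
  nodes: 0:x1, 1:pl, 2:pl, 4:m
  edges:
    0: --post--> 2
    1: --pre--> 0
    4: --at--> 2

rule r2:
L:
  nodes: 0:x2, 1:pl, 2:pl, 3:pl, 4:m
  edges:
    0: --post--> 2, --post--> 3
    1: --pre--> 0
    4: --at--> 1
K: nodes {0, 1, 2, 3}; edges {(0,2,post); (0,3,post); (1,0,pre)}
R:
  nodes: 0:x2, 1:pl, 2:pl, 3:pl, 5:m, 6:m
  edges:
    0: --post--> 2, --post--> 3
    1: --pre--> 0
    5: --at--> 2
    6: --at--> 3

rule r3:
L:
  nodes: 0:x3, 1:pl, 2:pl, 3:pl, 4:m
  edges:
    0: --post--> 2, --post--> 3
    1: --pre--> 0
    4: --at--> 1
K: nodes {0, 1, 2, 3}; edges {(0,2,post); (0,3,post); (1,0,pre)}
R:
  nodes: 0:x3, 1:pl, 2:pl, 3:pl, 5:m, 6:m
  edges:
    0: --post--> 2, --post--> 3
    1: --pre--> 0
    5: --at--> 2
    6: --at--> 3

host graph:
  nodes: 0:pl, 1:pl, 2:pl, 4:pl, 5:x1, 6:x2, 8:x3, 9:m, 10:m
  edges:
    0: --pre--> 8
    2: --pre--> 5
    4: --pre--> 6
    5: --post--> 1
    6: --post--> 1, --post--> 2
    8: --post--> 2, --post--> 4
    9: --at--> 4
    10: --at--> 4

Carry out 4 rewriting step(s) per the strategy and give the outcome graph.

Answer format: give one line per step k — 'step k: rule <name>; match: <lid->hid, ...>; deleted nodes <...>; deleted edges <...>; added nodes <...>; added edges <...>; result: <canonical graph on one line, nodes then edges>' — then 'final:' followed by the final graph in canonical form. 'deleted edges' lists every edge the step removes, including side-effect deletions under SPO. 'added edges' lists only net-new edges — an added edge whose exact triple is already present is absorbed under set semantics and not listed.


step 1: rule r2; match: 0->6, 1->4, 2->1, 3->2, 4->9; deleted nodes 9; deleted edges (9,4,at); added nodes 11, 12; added edges (11,1,at); (12,2,at); result: nodes: 0:pl, 1:pl, 2:pl, 4:pl, 5:x1, 6:x2, 8:x3, 10:m, 11:m, 12:m edges: (0,8,pre); (2,5,pre); (4,6,pre); (5,1,post); (6,1,post); (6,2,post); (8,2,post); (8,4,post); (10,4,at); (11,1,at); (12,2,at)
step 2: rule r1; match: 0->5, 1->2, 2->1, 3->12; deleted nodes 12; deleted edges (12,2,at); added nodes 13; added edges (13,1,at); result: nodes: 0:pl, 1:pl, 2:pl, 4:pl, 5:x1, 6:x2, 8:x3, 10:m, 11:m, 13:m edges: (0,8,pre); (2,5,pre); (4,6,pre); (5,1,post); (6,1,post); (6,2,post); (8,2,post); (8,4,post); (10,4,at); (11,1,at); (13,1,at)
step 3: rule r2; match: 0->6, 1->4, 2->1, 3->2, 4->10; deleted nodes 10; deleted edges (10,4,at); added nodes 14, 15; added edges (14,1,at); (15,2,at); result: nodes: 0:pl, 1:pl, 2:pl, 4:pl, 5:x1, 6:x2, 8:x3, 11:m, 13:m, 14:m, 15:m edges: (0,8,pre); (2,5,pre); (4,6,pre); (5,1,post); (6,1,post); (6,2,post); (8,2,post); (8,4,post); (11,1,at); (13,1,at); (14,1,at); (15,2,at)
step 4: rule r1; match: 0->5, 1->2, 2->1, 3->15; deleted nodes 15; deleted edges (15,2,at); added nodes 16; added edges (16,1,at); result: nodes: 0:pl, 1:pl, 2:pl, 4:pl, 5:x1, 6:x2, 8:x3, 11:m, 13:m, 14:m, 16:m edges: (0,8,pre); (2,5,pre); (4,6,pre); (5,1,post); (6,1,post); (6,2,post); (8,2,post); (8,4,post); (11,1,at); (13,1,at); (14,1,at); (16,1,at)
final:
nodes: 0:pl, 1:pl, 2:pl, 4:pl, 5:x1, 6:x2, 8:x3, 11:m, 13:m, 14:m, 16:m
edges: (0,8,pre); (2,5,pre); (4,6,pre); (5,1,post); (6,1,post); (6,2,post); (8,2,post); (8,4,post); (11,1,at); (13,1,at); (14,1,at); (16,1,at)


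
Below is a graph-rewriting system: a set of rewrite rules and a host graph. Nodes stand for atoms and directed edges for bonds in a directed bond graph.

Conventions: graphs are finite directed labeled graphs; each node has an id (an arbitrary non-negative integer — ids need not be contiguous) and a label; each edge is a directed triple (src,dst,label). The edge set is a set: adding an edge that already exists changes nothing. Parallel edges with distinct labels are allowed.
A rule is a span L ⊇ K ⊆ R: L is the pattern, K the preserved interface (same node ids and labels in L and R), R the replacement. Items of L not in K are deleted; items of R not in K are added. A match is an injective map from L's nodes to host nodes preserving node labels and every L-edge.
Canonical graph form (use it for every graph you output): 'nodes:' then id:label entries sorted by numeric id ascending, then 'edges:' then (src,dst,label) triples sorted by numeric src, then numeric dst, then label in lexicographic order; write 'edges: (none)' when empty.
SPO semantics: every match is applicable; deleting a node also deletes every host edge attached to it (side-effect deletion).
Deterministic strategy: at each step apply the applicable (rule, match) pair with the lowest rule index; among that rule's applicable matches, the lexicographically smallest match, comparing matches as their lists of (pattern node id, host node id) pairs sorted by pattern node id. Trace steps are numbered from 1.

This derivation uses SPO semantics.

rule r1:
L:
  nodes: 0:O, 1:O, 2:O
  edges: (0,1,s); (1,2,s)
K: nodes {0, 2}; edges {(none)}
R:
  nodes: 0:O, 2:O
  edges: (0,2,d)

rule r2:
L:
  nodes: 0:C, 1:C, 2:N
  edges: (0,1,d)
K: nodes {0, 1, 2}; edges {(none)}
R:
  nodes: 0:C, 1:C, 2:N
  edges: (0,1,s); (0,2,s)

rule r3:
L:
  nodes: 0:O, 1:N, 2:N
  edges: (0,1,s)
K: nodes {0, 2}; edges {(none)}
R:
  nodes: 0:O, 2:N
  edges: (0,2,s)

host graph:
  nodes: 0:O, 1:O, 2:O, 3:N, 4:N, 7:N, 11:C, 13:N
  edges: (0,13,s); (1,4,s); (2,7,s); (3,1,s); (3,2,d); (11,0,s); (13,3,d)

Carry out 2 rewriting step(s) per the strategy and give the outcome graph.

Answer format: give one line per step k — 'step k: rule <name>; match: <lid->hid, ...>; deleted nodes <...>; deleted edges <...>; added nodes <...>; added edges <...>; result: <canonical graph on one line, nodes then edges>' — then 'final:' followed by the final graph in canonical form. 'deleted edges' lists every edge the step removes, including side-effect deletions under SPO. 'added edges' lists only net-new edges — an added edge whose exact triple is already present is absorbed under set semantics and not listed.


step 1: rule r3; match: 0->0, 1->13, 2->3; deleted nodes 13; deleted edges (0,13,s); (13,3,d); added nodes (none); added edges (0,3,s); result: nodes: 0:O, 1:O, 2:O, 3:N, 4:N, 7:N, 11:C edges: (0,3,s); (1,4,s); (2,7,s); (3,1,s); (3,2,d); (11,0,s)
step 2: rule r3; match: 0->0, 1->3, 2->4; deleted nodes 3; deleted edges (0,3,s); (3,1,s); (3,2,d); added nodes (none); added edges (0,4,s); result: nodes: 0:O, 1:O, 2:O, 4:N, 7:N, 11:C edges: (0,4,s); (1,4,s); (2,7,s); (11,0,s)
final:
nodes: 0:O, 1:O, 2:O, 4:N, 7:N, 11:C
edges: (0,4,s); (1,4,s); (2,7,s); (11,0,s)


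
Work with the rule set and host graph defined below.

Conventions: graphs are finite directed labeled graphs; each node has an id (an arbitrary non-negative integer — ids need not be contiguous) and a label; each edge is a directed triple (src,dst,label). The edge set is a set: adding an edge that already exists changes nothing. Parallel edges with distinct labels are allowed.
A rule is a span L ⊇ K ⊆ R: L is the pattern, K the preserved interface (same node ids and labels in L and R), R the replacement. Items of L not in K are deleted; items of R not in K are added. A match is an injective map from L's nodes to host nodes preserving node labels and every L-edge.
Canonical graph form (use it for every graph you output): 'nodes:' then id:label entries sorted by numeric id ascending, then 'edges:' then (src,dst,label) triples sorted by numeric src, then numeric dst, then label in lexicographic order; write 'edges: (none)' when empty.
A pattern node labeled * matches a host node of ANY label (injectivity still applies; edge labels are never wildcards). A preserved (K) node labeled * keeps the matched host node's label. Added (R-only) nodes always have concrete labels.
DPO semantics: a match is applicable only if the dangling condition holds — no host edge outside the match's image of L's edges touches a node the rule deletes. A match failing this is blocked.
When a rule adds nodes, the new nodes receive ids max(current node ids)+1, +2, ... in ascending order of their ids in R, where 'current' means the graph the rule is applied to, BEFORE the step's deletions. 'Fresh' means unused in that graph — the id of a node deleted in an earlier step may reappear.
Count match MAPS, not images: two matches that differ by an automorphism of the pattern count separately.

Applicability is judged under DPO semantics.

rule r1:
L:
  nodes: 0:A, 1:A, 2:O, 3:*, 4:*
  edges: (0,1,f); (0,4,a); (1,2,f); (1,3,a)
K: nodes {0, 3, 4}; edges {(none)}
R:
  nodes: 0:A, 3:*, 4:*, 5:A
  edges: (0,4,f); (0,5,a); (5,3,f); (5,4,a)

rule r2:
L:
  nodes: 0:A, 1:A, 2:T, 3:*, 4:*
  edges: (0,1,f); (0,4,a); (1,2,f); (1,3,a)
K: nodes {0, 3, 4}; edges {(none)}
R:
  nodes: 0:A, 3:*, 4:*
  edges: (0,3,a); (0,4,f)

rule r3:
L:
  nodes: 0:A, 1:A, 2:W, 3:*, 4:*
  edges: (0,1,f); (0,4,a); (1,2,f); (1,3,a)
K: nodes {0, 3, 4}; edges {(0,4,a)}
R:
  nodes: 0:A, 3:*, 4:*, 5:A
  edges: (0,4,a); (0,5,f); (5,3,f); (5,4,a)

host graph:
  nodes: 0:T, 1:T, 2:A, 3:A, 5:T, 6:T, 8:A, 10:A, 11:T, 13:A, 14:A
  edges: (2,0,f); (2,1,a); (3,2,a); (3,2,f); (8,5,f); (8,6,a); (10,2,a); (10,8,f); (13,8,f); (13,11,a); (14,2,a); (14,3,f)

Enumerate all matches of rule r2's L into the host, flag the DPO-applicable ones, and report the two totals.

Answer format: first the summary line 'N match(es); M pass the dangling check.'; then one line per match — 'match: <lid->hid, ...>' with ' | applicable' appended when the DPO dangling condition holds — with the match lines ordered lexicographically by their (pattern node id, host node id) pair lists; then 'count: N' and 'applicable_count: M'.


2 match(es); 0 pass the dangling check.
match: 0->10, 1->8, 2->5, 3->6, 4->2
match: 0->13, 1->8, 2->5, 3->6, 4->11
count: 2
applicable_count: 0


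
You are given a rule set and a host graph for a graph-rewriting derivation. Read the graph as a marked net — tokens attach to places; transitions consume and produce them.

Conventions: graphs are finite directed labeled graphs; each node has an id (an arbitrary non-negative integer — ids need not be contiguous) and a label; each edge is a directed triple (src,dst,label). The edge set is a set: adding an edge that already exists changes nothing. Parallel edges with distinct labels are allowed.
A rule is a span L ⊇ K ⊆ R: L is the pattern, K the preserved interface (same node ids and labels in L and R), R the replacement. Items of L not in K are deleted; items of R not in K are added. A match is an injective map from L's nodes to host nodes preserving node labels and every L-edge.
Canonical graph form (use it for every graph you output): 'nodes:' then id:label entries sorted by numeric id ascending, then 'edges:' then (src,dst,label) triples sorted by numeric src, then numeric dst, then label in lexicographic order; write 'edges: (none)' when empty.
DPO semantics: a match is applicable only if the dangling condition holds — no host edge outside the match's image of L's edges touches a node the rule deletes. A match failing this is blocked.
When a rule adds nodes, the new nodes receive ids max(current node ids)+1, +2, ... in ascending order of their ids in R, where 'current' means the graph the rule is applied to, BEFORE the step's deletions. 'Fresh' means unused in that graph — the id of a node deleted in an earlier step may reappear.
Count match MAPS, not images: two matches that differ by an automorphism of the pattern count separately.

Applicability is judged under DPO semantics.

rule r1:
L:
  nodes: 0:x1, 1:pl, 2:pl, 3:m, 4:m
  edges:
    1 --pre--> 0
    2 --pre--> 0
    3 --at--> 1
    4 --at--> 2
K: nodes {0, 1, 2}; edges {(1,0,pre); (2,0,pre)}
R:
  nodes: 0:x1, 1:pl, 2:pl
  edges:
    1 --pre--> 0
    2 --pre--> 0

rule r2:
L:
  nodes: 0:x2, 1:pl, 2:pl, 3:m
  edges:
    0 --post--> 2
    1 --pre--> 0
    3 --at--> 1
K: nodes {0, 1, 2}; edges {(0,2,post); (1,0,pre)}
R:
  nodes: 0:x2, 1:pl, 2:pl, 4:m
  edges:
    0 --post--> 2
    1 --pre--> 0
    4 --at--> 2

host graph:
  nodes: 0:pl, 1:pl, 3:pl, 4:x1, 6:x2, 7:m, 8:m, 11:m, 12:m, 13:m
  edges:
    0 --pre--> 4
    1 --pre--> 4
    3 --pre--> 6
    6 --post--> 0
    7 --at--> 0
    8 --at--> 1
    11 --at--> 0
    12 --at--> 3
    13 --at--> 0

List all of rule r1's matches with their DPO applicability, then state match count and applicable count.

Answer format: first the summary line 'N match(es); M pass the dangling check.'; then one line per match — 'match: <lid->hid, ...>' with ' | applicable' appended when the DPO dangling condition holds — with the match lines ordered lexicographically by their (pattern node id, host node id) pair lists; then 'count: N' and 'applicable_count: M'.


6 match(es); 6 pass the dangling check.
match: 0->4, 1->0, 2->1, 3->7, 4->8 | applicable
match: 0->4, 1->0, 2->1, 3->11, 4->8 | applicable
match: 0->4, 1->0, 2->1, 3->13, 4->8 | applicable
match: 0->4, 1->1, 2->0, 3->8, 4->7 | applicable
match: 0->4, 1->1, 2->0, 3->8, 4->11 | applicable
match: 0->4, 1->1, 2->0, 3->8, 4->13 | applicable
count: 6
applicable_count: 6


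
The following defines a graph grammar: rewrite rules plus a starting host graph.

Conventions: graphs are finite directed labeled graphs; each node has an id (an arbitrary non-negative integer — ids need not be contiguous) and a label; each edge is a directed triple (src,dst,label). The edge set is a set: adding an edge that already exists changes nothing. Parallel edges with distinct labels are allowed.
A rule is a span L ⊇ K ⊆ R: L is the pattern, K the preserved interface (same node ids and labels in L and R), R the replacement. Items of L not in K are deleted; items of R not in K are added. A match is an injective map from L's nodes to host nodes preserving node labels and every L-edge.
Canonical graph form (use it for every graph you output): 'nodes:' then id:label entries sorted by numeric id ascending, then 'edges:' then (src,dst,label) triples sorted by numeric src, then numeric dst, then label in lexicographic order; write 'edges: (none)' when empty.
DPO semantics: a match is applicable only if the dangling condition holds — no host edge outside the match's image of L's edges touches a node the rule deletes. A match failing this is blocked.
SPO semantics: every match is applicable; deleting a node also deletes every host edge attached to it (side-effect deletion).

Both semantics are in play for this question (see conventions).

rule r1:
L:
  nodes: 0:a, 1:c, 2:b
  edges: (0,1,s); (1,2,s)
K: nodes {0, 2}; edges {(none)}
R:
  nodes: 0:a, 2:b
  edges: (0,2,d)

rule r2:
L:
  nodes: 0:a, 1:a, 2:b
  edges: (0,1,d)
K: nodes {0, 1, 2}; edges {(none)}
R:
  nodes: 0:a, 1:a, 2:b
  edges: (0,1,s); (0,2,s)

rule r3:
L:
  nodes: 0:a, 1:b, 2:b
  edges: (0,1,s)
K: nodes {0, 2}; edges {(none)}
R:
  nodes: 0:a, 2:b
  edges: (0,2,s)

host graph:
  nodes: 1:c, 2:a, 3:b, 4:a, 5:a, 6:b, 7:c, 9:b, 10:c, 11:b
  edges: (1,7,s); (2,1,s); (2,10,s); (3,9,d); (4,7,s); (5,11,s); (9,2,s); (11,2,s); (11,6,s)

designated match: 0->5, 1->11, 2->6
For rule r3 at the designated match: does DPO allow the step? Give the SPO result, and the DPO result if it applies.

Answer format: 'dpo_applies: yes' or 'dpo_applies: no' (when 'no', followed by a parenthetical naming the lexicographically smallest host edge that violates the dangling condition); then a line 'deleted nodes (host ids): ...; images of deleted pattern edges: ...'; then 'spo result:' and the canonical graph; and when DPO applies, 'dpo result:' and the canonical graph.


dpo_applies: no
(the rule deletes node 11, which keeps host edge (11,2,s) outside the match image — the dangling condition fails, DPO blocks; SPO proceeds and side-deletes such edges)
deleted nodes (host ids): 11; images of deleted pattern edges: (5,11,s)
spo result:
nodes: 1:c, 2:a, 3:b, 4:a, 5:a, 6:b, 7:c, 9:b, 10:c
edges: (1,7,s); (2,1,s); (2,10,s); (3,9,d); (4,7,s); (5,6,s); (9,2,s)


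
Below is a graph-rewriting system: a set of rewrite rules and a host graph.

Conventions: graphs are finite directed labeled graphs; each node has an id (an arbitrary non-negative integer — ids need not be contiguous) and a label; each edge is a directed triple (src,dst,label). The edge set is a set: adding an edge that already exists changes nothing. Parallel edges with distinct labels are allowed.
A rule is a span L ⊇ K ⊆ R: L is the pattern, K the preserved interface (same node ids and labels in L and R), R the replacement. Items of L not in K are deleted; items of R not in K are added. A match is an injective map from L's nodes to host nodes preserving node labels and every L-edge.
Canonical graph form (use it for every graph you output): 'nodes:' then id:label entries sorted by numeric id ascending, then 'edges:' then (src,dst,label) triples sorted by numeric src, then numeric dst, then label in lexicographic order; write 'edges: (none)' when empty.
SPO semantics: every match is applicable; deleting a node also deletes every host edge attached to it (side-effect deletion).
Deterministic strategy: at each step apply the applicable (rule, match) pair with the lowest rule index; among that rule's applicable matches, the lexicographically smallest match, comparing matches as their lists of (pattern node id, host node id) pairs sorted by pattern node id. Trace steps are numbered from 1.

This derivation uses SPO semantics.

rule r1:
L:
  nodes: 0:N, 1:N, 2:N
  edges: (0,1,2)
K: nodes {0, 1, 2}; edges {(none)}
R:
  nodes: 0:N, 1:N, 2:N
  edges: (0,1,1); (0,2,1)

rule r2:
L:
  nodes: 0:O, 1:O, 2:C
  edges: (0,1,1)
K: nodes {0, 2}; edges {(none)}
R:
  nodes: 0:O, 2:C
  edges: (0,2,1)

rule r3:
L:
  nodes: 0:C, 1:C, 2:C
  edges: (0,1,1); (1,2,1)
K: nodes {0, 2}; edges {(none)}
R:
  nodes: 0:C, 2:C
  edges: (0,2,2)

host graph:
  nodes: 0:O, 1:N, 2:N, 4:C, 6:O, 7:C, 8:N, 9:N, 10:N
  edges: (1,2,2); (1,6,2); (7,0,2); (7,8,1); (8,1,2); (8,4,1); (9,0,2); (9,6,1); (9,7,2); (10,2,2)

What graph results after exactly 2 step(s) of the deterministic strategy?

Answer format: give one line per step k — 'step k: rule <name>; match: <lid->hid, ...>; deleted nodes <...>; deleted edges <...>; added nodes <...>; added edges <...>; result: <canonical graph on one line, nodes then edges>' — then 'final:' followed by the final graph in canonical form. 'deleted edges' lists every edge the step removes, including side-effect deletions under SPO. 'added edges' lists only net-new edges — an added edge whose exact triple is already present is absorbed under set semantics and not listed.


step 1: rule r1; match: 0->1, 1->2, 2->8; deleted nodes (none); deleted edges (1,2,2); added nodes (none); added edges (1,2,1); (1,8,1); result: nodes: 0:O, 1:N, 2:N, 4:C, 6:O, 7:C, 8:N, 9:N, 10:N edges: (1,2,1); (1,6,2); (1,8,1); (7,0,2); (7,8,1); (8,1,2); (8,4,1); (9,0,2); (9,6,1); (9,7,2); (10,2,2)
step 2: rule r1; match: 0->8, 1->1, 2->2; deleted nodes (none); deleted edges (8,1,2); added nodes (none); added edges (8,1,1); (8,2,1); result: nodes: 0:O, 1:N, 2:N, 4:C, 6:O, 7:C, 8:N, 9:N, 10:N edges: (1,2,1); (1,6,2); (1,8,1); (7,0,2); (7,8,1); (8,1,1); (8,2,1); (8,4,1); (9,0,2); (9,6,1); (9,7,2); (10,2,2)
final:
nodes: 0:O, 1:N, 2:N, 4:C, 6:O, 7:C, 8:N, 9:N, 10:N
edges: (1,2,1); (1,6,2); (1,8,1); (7,0,2); (7,8,1); (8,1,1); (8,2,1); (8,4,1); (9,0,2); (9,6,1); (9,7,2); (10,2,2)
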